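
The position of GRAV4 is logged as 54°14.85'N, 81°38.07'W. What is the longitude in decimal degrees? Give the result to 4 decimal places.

81.6345°W

81° + 38.07′/60 = 81 + 0.63450 = 81.6345°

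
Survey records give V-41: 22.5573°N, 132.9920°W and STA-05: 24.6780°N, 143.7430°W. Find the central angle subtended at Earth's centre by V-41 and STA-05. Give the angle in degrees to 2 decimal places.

10.07°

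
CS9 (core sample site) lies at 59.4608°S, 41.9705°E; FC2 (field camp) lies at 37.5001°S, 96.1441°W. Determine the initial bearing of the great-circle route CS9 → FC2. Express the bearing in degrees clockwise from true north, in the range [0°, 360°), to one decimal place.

Δλ = -138.1146°
y = sin Δλ · cos φ₂ = -0.529676
x = cos φ₁ sin φ₂ − sin φ₁ cos φ₂ cos Δλ = -0.818033
θ = atan2(y, x) = -147.0770° → 212.9230° (mod 360°)

212.9°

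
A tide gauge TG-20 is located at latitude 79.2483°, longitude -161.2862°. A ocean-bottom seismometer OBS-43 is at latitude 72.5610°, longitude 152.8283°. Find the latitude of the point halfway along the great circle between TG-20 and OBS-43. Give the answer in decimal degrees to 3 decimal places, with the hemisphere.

76.919°N

Bx = cos φ₂ cos Δλ = 0.208613,  By = cos φ₂ sin Δλ = -0.215163
φₘ = atan2(sin φ₁ + sin φ₂, √((cos φ₁ + Bx)² + By²)) = 76.91930°
λₘ = λ₁ + atan2(By, cos φ₁ + Bx) = 170.14609°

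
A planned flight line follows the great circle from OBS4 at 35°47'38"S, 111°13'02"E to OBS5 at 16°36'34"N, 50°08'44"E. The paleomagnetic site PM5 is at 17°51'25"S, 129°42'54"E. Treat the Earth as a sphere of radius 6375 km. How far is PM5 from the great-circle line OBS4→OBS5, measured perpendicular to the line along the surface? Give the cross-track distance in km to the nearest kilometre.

OBS4: φ = -35.79389°, λ = +111.21722°
OBS5: φ = +16.60944°, λ = +50.14556°
PM5: φ = -17.85694°, λ = +129.71500°
δ₁₃ = central angle OBS4→PM5 = 0.423859 rad  (haversine)
θ₁₃ = bearing OBS4→PM5 = 47.244°,  θ₁₂ = bearing OBS4→OBS5 = 300.951°
dₓₜ = R·arcsin(sin δ₁₃ · sin(θ₁₃ − θ₁₂)) = 6375·arcsin(0.41128·sin(-253.707°)) = 2587.036 km
|dₓₜ| = 2587.036 km

2587 km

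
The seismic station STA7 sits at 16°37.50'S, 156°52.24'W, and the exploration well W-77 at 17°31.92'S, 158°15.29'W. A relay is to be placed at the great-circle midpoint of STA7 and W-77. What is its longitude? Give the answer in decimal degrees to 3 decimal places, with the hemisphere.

157.561°W

STA7: φ = -16.62500°, λ = -156.87067°
W-77: φ = -17.53200°, λ = -158.25483°
Bx = cos φ₂ cos Δλ = 0.953271,  By = cos φ₂ sin Δλ = -0.023034
φₘ = atan2(sin φ₁ + sin φ₂, √((cos φ₁ + Bx)² + By²)) = -17.07967°
λₘ = λ₁ + atan2(By, cos φ₁ + Bx) = -157.56107°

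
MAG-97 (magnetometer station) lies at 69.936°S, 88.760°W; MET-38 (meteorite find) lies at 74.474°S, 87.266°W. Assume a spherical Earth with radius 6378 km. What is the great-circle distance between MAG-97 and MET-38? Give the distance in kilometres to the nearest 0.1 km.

507.7 km

Δφ = -4.5380°,  Δλ = 1.4940°
a = sin²(Δφ/2) + cos φ₁ cos φ₂ sin²(Δλ/2) = 0.001583
c = 2·arcsin(√a) = 0.079597 rad = 4.5606°
d = R·c = 6378 × 0.079597 = 507.7 km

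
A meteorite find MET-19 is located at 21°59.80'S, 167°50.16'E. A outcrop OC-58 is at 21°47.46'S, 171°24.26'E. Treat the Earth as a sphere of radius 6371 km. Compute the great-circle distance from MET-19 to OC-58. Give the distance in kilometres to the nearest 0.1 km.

368.9 km

MET-19: φ = -21.99667°, λ = +167.83600°
OC-58: φ = -21.79100°, λ = +171.40433°
Δφ = 0.2057°,  Δλ = 3.5683°
a = sin²(Δφ/2) + cos φ₁ cos φ₂ sin²(Δλ/2) = 0.000838
c = 2·arcsin(√a) = 0.057897 rad = 3.3173°
d = R·c = 6371 × 0.057897 = 368.9 km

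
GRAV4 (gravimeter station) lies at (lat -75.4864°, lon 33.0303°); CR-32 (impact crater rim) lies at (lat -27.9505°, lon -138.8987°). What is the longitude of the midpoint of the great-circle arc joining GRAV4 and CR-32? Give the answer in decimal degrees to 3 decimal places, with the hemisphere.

135.728°W

Bx = cos φ₂ cos Δλ = -0.874603,  By = cos φ₂ sin Δλ = -0.124023
φₘ = atan2(sin φ₁ + sin φ₂, √((cos φ₁ + Bx)² + By²)) = -66.11672°
λₘ = λ₁ + atan2(By, cos φ₁ + Bx) = -135.72828°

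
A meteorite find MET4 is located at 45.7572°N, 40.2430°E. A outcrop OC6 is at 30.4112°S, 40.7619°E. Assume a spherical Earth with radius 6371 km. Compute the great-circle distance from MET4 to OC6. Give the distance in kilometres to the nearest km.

8470 km

Δφ = -76.1684°,  Δλ = 0.5189°
a = sin²(Δφ/2) + cos φ₁ cos φ₂ sin²(Δλ/2) = 0.380478
c = 2·arcsin(√a) = 1.329415 rad = 76.1699°
d = R·c = 6371 × 1.329415 = 8469.7 km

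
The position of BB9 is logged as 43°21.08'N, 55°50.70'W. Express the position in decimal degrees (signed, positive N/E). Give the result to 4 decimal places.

+43.3513°, -55.8450°

lat: 43.3513° N → +43.3513°
lon: 55.8450° W → -55.8450°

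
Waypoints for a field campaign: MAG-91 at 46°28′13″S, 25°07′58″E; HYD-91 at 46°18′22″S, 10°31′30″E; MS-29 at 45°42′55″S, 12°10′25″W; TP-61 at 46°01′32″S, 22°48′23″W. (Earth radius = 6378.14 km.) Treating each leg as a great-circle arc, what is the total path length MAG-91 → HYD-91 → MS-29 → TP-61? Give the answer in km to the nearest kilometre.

MAG-91: φ = -46.47028°, λ = +25.13278°
HYD-91: φ = -46.30611°, λ = +10.52500°
MS-29: φ = -45.71528°, λ = -12.17361°
TP-61: φ = -46.02556°, λ = -22.80639°
MAG-91→HYD-91: c = 0.175632 rad, d = 1120.21 km
HYD-91→MS-29: c = 0.274398 rad, d = 1750.15 km
MS-29→TP-61: c = 0.129231 rad, d = 824.26 km
Total = 1120.21 + 1750.15 + 824.26 = 3694.61 km

3695 km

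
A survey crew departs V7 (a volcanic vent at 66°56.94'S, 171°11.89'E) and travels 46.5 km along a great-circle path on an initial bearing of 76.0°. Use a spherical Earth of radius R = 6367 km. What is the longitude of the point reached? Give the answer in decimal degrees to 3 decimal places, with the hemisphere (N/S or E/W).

172.231°E

V7: φ = -66.94900°, λ = +171.19817°
δ = d/R = 46.5/6367 = 0.007303 rad
φ₂ = arcsin(sin φ₁ cos δ + cos φ₁ sin δ cos θ)
   = arcsin(-0.92016·0.99997 + 0.39155·0.00730·0.24192) = -66.84440°
λ₂ = λ₁ + atan2(sin θ sin δ cos φ₁, cos δ − sin φ₁ sin φ₂) = 172.23073°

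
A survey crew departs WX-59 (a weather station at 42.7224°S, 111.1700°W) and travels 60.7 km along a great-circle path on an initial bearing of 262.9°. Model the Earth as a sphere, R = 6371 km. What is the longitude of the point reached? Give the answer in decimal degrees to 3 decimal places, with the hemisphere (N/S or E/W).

111.908°W

δ = d/R = 60.7/6371 = 0.009528 rad
φ₂ = arcsin(sin φ₁ cos δ + cos φ₁ sin δ cos θ)
   = arcsin(-0.67845·0.99995 + 0.73465·0.00953·-0.12360) = -42.78750°
λ₂ = λ₁ + atan2(sin θ sin δ cos φ₁, cos δ − sin φ₁ sin φ₂) = -111.90815°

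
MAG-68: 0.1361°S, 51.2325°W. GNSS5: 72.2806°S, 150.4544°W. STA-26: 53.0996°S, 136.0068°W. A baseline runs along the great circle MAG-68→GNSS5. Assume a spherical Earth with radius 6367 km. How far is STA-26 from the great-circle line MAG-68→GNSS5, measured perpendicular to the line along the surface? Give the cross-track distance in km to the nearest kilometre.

2140 km

δ₁₃ = central angle MAG-68→STA-26 = 1.514180 rad  (haversine)
θ₁₃ = bearing MAG-68→STA-26 = 216.790°,  θ₁₂ = bearing MAG-68→GNSS5 = 197.502°
dₓₜ = R·arcsin(sin δ₁₃ · sin(θ₁₃ − θ₁₂)) = 6367·arcsin(0.99840·sin(19.288°)) = 2139.804 km
|dₓₜ| = 2139.804 km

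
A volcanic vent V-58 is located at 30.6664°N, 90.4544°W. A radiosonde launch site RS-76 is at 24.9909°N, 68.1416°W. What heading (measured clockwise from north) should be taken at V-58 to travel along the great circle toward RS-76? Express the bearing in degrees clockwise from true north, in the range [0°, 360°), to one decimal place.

Δλ = 22.3128°
y = sin Δλ · cos φ₂ = 0.344117
x = cos φ₁ sin φ₂ − sin φ₁ cos φ₂ cos Δλ = -0.064281
θ = atan2(y, x) = 100.5808° → 100.5808° (mod 360°)

100.6°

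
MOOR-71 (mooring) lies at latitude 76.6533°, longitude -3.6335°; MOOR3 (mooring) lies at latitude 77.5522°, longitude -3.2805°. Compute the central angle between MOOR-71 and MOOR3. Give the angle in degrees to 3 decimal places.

0.902°

Δφ = 0.8989°,  Δλ = 0.3530°
a = sin²(Δφ/2) + cos φ₁ cos φ₂ sin²(Δλ/2) = 0.000062
c = 2·arcsin(√a) = 0.015749 rad = 0.9023°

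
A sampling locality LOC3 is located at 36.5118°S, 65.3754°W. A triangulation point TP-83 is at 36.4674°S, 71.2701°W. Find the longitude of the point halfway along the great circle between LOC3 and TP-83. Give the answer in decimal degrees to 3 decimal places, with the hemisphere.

68.324°W

Bx = cos φ₂ cos Δλ = 0.799943,  By = cos φ₂ sin Δλ = -0.082591
φₘ = atan2(sin φ₁ + sin φ₂, √((cos φ₁ + Bx)² + By²)) = -36.52587°
λₘ = λ₁ + atan2(By, cos φ₁ + Bx) = -68.32360°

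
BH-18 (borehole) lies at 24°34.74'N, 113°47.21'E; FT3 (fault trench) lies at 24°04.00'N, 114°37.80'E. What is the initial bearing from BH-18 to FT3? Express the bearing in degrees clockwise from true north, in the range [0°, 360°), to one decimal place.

BH-18: φ = +24.57900°, λ = +113.78683°
FT3: φ = +24.06667°, λ = +114.63000°
Δλ = 0.8432°
y = sin Δλ · cos φ₂ = 0.013436
x = cos φ₁ sin φ₂ − sin φ₁ cos φ₂ cos Δλ = -0.008901
θ = atan2(y, x) = 123.5218° → 123.5218° (mod 360°)

123.5°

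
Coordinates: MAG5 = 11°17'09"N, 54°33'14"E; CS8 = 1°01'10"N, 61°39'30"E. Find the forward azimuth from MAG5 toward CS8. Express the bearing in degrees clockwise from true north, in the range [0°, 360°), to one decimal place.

MAG5: φ = +11.28583°, λ = +54.55389°
CS8: φ = +1.01944°, λ = +61.65833°
Δλ = 7.1044°
y = sin Δλ · cos φ₂ = 0.123659
x = cos φ₁ sin φ₂ − sin φ₁ cos φ₂ cos Δλ = -0.176723
θ = atan2(y, x) = 145.0182° → 145.0182° (mod 360°)

145.0°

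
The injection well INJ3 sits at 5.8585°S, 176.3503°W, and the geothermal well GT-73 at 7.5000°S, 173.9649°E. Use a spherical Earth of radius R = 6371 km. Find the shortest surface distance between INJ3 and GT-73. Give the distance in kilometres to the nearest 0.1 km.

1085.0 km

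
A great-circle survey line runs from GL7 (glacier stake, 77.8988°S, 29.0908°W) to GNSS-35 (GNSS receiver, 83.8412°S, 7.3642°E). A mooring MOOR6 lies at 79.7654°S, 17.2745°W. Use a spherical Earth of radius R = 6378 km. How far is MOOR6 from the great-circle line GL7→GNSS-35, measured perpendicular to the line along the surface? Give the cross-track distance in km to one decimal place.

δ₁₃ = central angle GL7→MOOR6 = 0.051386 rad  (haversine)
θ₁₃ = bearing GL7→MOOR6 = 134.897°,  θ₁₂ = bearing GL7→GNSS-35 = 152.803°
dₓₜ = R·arcsin(sin δ₁₃ · sin(θ₁₃ − θ₁₂)) = 6378·arcsin(0.05136·sin(-17.906°)) = -100.723 km
|dₓₜ| = 100.723 km

100.7 km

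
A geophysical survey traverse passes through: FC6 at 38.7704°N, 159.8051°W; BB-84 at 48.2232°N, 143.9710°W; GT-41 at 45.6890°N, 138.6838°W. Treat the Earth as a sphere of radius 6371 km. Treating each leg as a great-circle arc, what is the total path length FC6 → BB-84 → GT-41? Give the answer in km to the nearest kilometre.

FC6→BB-84: c = 0.258746 rad, d = 1648.47 km
BB-84→GT-41: c = 0.076936 rad, d = 490.16 km
Total = 1648.47 + 490.16 = 2138.63 km

2139 km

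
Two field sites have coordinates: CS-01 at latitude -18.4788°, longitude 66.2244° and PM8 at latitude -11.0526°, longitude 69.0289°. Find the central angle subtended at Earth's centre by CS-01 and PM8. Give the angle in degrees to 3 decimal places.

Δφ = 7.4262°,  Δλ = 2.8045°
a = sin²(Δφ/2) + cos φ₁ cos φ₂ sin²(Δλ/2) = 0.004751
c = 2·arcsin(√a) = 0.137970 rad = 7.9051°

7.905°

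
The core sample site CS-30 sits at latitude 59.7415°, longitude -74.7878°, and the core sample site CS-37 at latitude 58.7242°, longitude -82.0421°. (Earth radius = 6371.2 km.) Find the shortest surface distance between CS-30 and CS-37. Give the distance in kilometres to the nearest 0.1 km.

427.6 km

Δφ = -1.0173°,  Δλ = -7.2543°
a = sin²(Δφ/2) + cos φ₁ cos φ₂ sin²(Δλ/2) = 0.001126
c = 2·arcsin(√a) = 0.067119 rad = 3.8456°
d = R·c = 6371.2 × 0.067119 = 427.6 km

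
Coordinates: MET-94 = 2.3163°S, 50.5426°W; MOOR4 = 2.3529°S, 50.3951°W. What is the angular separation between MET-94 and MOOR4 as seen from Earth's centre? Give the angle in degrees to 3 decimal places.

0.152°

Δφ = -0.0366°,  Δλ = 0.1475°
a = sin²(Δφ/2) + cos φ₁ cos φ₂ sin²(Δλ/2) = 0.000002
c = 2·arcsin(√a) = 0.002650 rad = 0.1519°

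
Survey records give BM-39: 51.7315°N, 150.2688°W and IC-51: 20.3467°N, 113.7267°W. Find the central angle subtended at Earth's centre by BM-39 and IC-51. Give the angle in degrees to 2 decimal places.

Δφ = -31.3848°,  Δλ = 36.5421°
a = sin²(Δφ/2) + cos φ₁ cos φ₂ sin²(Δλ/2) = 0.130233
c = 2·arcsin(√a) = 0.738419 rad = 42.3083°

42.31°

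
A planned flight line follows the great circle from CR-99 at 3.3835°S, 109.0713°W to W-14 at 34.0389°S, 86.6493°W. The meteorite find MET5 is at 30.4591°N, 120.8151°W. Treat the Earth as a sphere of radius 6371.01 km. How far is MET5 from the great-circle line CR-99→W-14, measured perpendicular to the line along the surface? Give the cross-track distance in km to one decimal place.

δ₁₃ = central angle CR-99→MET5 = 0.622268 rad  (haversine)
θ₁₃ = bearing CR-99→MET5 = 342.482°,  θ₁₂ = bearing CR-99→W-14 = 148.390°
dₓₜ = R·arcsin(sin δ₁₃ · sin(θ₁₃ − θ₁₂)) = 6371.01·arcsin(0.58288·sin(194.092°)) = -907.240 km
|dₓₜ| = 907.240 km

907.2 km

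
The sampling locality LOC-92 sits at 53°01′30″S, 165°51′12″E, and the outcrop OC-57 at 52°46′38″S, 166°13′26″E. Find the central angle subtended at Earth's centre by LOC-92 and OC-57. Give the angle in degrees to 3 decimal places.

0.334°

LOC-92: φ = -53.02500°, λ = +165.85333°
OC-57: φ = -52.77722°, λ = +166.22389°
Δφ = 0.2478°,  Δλ = 0.3706°
a = sin²(Δφ/2) + cos φ₁ cos φ₂ sin²(Δλ/2) = 0.000008
c = 2·arcsin(√a) = 0.005824 rad = 0.3337°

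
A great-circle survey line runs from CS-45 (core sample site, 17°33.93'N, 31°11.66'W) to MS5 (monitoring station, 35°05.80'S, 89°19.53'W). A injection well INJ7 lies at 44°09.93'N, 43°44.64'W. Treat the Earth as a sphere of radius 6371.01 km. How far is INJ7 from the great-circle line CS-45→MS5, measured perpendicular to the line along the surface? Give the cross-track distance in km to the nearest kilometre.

CS-45: φ = +17.56550°, λ = -31.19433°
MS5: φ = -35.09667°, λ = -89.32550°
INJ7: φ = +44.16550°, λ = -43.74400°
δ₁₃ = central angle CS-45→INJ7 = 0.499515 rad  (haversine)
θ₁₃ = bearing CS-45→INJ7 = 341.010°,  θ₁₂ = bearing CS-45→MS5 = 225.681°
dₓₜ = R·arcsin(sin δ₁₃ · sin(θ₁₃ − θ₁₂)) = 6371.01·arcsin(0.47900·sin(115.329°)) = 2852.713 km
|dₓₜ| = 2852.713 km

2853 km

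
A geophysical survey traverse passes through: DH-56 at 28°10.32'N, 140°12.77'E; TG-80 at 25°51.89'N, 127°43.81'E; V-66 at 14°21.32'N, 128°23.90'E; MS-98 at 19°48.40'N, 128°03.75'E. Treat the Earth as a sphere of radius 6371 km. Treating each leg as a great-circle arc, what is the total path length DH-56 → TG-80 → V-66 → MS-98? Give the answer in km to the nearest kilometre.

DH-56: φ = +28.17200°, λ = +140.21283°
TG-80: φ = +25.86483°, λ = +127.73017°
V-66: φ = +14.35533°, λ = +128.39833°
MS-98: φ = +19.80667°, λ = +128.06250°
DH-56→TG-80: c = 0.198119 rad, d = 1262.21 km
TG-80→V-66: c = 0.201176 rad, d = 1281.69 km
V-66→MS-98: c = 0.095308 rad, d = 607.21 km
Total = 1262.21 + 1281.69 + 607.21 = 3151.11 km

3151 km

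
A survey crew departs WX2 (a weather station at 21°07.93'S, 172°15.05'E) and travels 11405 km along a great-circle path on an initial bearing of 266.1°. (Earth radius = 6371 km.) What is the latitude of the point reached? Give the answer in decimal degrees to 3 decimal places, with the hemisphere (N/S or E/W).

WX2: φ = -21.13217°, λ = +172.25083°
δ = d/R = 11405/6371 = 1.790143 rad
φ₂ = arcsin(sin φ₁ cos δ + cos φ₁ sin δ cos θ)
   = arcsin(-0.36052·-0.21759 + 0.93275·0.97604·-0.06802) = 0.94686°
λ₂ = λ₁ + atan2(sin θ sin δ cos φ₁, cos δ − sin φ₁ sin φ₂) = 69.13482°

0.947°N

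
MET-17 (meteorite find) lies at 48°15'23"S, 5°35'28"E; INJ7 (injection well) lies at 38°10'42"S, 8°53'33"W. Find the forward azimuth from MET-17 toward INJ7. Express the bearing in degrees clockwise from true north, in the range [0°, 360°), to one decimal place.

308.5°

MET-17: φ = -48.25639°, λ = +5.59111°
INJ7: φ = -38.17833°, λ = -8.89250°
Δλ = -14.4836°
y = sin Δλ · cos φ₂ = -0.196604
x = cos φ₁ sin φ₂ − sin φ₁ cos φ₂ cos Δλ = 0.156349
θ = atan2(y, x) = -51.5065° → 308.4935° (mod 360°)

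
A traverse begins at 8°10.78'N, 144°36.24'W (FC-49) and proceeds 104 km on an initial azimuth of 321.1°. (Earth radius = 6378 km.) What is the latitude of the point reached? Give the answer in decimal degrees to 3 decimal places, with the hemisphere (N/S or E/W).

8.906°N

FC-49: φ = +8.17967°, λ = -144.60400°
δ = d/R = 104/6378 = 0.016306 rad
φ₂ = arcsin(sin φ₁ cos δ + cos φ₁ sin δ cos θ)
   = arcsin(0.14228·0.99987 + 0.98983·0.01631·0.77824) = 8.90631°
λ₂ = λ₁ + atan2(sin θ sin δ cos φ₁, cos δ − sin φ₁ sin φ₂) = -145.19783°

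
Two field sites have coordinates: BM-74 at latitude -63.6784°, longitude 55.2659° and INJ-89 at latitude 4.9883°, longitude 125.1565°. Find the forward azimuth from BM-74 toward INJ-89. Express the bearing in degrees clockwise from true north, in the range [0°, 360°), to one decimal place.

Δλ = 69.8906°
y = sin Δλ · cos φ₂ = 0.935481
x = cos φ₁ sin φ₂ − sin φ₁ cos φ₂ cos Δλ = 0.345555
θ = atan2(y, x) = 69.7264° → 69.7264° (mod 360°)

69.7°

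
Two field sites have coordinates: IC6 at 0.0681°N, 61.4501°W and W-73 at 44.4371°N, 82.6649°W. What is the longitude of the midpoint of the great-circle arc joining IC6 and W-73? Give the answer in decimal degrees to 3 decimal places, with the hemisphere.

Bx = cos φ₂ cos Δλ = 0.665631,  By = cos φ₂ sin Δλ = -0.258379
φₘ = atan2(sin φ₁ + sin φ₂, √((cos φ₁ + Bx)² + By²)) = 22.59094°
λₘ = λ₁ + atan2(By, cos φ₁ + Bx) = -70.26776°

70.268°W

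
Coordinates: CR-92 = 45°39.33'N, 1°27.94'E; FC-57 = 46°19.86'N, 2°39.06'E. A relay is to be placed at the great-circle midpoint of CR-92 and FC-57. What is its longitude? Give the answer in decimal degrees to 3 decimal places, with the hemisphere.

2.055°E

CR-92: φ = +45.65550°, λ = +1.46567°
FC-57: φ = +46.33100°, λ = +2.65100°
Bx = cos φ₂ cos Δλ = 0.690343,  By = cos φ₂ sin Δλ = 0.014284
φₘ = atan2(sin φ₁ + sin φ₂, √((cos φ₁ + Bx)² + By²)) = 45.99478°
λₘ = λ₁ + atan2(By, cos φ₁ + Bx) = 2.05472°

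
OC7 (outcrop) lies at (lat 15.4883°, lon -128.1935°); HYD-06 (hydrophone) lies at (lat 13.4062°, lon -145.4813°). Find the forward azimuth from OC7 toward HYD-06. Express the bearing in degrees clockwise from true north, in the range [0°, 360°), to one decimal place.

Δλ = -17.2878°
y = sin Δλ · cos φ₂ = -0.289074
x = cos φ₁ sin φ₂ − sin φ₁ cos φ₂ cos Δλ = -0.024596
θ = atan2(y, x) = -94.8634° → 265.1366° (mod 360°)

265.1°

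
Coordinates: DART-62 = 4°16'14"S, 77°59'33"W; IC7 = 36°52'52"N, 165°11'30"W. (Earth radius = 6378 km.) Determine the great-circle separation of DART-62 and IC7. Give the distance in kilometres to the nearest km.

10055 km

DART-62: φ = -4.27056°, λ = -77.99250°
IC7: φ = +36.88111°, λ = -165.19167°
Δφ = 41.1517°,  Δλ = -87.1992°
a = sin²(Δφ/2) + cos φ₁ cos φ₂ sin²(Δλ/2) = 0.502857
c = 2·arcsin(√a) = 1.576511 rad = 90.3274°
d = R·c = 6378 × 1.576511 = 10055.0 km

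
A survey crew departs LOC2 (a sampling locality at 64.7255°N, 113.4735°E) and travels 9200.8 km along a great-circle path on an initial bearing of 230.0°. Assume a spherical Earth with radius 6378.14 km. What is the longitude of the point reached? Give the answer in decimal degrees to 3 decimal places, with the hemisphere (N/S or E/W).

δ = d/R = 9200.8/6378.14 = 1.442552 rad
φ₂ = arcsin(sin φ₁ cos δ + cos φ₁ sin δ cos θ)
   = arcsin(0.90427·0.12789 + 0.42696·0.99179·-0.64279) = -9.00600°
λ₂ = λ₁ + atan2(sin θ sin δ cos φ₁, cos δ − sin φ₁ sin φ₂) = 63.18809°

63.188°E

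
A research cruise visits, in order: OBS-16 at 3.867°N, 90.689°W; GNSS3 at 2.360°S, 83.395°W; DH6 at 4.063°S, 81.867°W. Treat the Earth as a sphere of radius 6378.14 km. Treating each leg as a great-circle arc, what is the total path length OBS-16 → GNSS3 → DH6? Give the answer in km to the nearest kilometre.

OBS-16→GNSS3: c = 0.167330 rad, d = 1067.25 km
GNSS3→DH6: c = 0.039905 rad, d = 254.52 km
Total = 1067.25 + 254.52 = 1321.77 km

1322 km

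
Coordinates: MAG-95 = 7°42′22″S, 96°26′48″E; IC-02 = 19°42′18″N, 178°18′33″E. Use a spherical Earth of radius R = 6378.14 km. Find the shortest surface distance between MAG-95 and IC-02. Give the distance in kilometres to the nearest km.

MAG-95: φ = -7.70611°, λ = +96.44667°
IC-02: φ = +19.70500°, λ = +178.30917°
Δφ = 27.4111°,  Δλ = 81.8625°
a = sin²(Δφ/2) + cos φ₁ cos φ₂ sin²(Δλ/2) = 0.456578
c = 2·arcsin(√a) = 1.483843 rad = 85.0179°
d = R·c = 6378.14 × 1.483843 = 9464.2 km

9464 km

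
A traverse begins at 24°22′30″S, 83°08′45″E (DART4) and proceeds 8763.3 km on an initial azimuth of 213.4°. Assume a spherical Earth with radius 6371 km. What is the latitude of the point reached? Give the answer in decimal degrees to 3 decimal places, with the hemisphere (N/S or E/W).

55.697°S

DART4: φ = -24.37500°, λ = +83.14583°
δ = d/R = 8763.3/6371 = 1.375498 rad
φ₂ = arcsin(sin φ₁ cos δ + cos φ₁ sin δ cos θ)
   = arcsin(-0.41271·0.19406 + 0.91086·0.98099·-0.83485) = -55.69674°
λ₂ = λ₁ + atan2(sin θ sin δ cos φ₁, cos δ − sin φ₁ sin φ₂) = -23.47859°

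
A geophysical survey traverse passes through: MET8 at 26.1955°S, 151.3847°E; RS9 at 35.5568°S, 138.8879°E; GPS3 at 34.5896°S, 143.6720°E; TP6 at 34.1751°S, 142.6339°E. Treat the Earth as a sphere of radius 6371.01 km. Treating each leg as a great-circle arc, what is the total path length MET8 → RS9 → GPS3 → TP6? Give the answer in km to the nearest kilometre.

2135 km

MET8→RS9: c = 0.248072 rad, d = 1580.47 km
RS9→GPS3: c = 0.070382 rad, d = 448.41 km
GPS3→TP6: c = 0.016611 rad, d = 105.83 km
Total = 1580.47 + 448.41 + 105.83 = 2134.70 km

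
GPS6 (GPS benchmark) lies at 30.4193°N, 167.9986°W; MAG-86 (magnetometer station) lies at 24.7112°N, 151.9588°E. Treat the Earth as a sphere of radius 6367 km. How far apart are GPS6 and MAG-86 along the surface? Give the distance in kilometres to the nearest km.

Δφ = -5.7081°,  Δλ = -40.0426°
a = sin²(Δφ/2) + cos φ₁ cos φ₂ sin²(Δλ/2) = 0.094304
c = 2·arcsin(√a) = 0.624267 rad = 35.7678°
d = R·c = 6367 × 0.624267 = 3974.7 km

3975 km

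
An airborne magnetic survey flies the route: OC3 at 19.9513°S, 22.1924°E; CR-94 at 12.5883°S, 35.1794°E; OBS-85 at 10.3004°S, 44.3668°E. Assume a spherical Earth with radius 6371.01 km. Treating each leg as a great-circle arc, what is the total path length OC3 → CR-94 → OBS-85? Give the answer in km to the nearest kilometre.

2642 km

OC3→CR-94: c = 0.252510 rad, d = 1608.74 km
CR-94→OBS-85: c = 0.162138 rad, d = 1032.98 km
Total = 1608.74 + 1032.98 = 2641.73 km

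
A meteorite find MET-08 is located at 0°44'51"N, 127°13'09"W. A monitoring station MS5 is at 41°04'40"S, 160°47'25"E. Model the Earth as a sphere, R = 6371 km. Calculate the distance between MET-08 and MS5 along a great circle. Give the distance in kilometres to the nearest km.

8565 km

MET-08: φ = +0.74750°, λ = -127.21917°
MS5: φ = -41.07778°, λ = +160.79028°
Δφ = -41.8253°,  Δλ = -71.9906°
a = sin²(Δφ/2) + cos φ₁ cos φ₂ sin²(Δλ/2) = 0.387766
c = 2·arcsin(√a) = 1.344399 rad = 77.0284°
d = R·c = 6371 × 1.344399 = 8565.2 km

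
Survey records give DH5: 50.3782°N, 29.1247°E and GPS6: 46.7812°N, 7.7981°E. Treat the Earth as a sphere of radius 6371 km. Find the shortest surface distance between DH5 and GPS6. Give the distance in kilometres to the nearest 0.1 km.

1612.9 km

Δφ = -3.5970°,  Δλ = -21.3266°
a = sin²(Δφ/2) + cos φ₁ cos φ₂ sin²(Δλ/2) = 0.015937
c = 2·arcsin(√a) = 0.253160 rad = 14.5050°
d = R·c = 6371 × 0.253160 = 1612.9 km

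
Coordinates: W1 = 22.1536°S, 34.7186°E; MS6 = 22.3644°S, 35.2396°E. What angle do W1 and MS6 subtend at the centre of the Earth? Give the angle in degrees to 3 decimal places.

Δφ = -0.2108°,  Δλ = 0.5210°
a = sin²(Δφ/2) + cos φ₁ cos φ₂ sin²(Δλ/2) = 0.000021
c = 2·arcsin(√a) = 0.009185 rad = 0.5262°

0.526°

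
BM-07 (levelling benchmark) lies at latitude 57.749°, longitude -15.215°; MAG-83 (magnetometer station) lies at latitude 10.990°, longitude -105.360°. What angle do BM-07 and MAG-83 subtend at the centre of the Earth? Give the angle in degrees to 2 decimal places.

80.80°

Δφ = -46.7590°,  Δλ = -90.1450°
a = sin²(Δφ/2) + cos φ₁ cos φ₂ sin²(Δλ/2) = 0.420050
c = 2·arcsin(√a) = 1.410207 rad = 80.7989°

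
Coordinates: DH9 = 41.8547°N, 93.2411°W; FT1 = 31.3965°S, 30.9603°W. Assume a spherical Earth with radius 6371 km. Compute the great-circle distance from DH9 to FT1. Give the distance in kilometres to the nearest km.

10338 km

Δφ = -73.2512°,  Δλ = 62.2808°
a = sin²(Δφ/2) + cos φ₁ cos φ₂ sin²(Δλ/2) = 0.525939
c = 2·arcsin(√a) = 1.622699 rad = 92.9738°
d = R·c = 6371 × 1.622699 = 10338.2 km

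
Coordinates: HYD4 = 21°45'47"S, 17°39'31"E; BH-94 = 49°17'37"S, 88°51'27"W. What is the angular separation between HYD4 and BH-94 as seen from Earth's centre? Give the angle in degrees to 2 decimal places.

HYD4: φ = -21.76306°, λ = +17.65861°
BH-94: φ = -49.29361°, λ = -88.85750°
Δφ = -27.5306°,  Δλ = -106.5161°
a = sin²(Δφ/2) + cos φ₁ cos φ₂ sin²(Δλ/2) = 0.445563
c = 2·arcsin(√a) = 1.461705 rad = 83.7495°

83.75°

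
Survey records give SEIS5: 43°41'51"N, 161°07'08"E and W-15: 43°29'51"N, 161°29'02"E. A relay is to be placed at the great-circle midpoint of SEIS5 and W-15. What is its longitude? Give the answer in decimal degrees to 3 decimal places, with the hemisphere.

161.302°E

SEIS5: φ = +43.69750°, λ = +161.11889°
W-15: φ = +43.49750°, λ = +161.48389°
Bx = cos φ₂ cos Δλ = 0.725390,  By = cos φ₂ sin Δλ = 0.004621
φₘ = atan2(sin φ₁ + sin φ₂, √((cos φ₁ + Bx)² + By²)) = 43.59765°
λₘ = λ₁ + atan2(By, cos φ₁ + Bx) = 161.30169°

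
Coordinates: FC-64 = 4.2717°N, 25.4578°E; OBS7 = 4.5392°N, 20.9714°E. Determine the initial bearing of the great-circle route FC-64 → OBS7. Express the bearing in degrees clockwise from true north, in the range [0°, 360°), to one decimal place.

273.6°

Δλ = -4.4864°
y = sin Δλ · cos φ₂ = -0.077977
x = cos φ₁ sin φ₂ − sin φ₁ cos φ₂ cos Δλ = 0.004896
θ = atan2(y, x) = -86.4071° → 273.5929° (mod 360°)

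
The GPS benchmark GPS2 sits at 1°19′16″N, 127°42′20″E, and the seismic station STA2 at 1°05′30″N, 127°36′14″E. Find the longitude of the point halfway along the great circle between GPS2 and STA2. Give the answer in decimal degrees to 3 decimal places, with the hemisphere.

GPS2: φ = +1.32111°, λ = +127.70556°
STA2: φ = +1.09167°, λ = +127.60389°
Bx = cos φ₂ cos Δλ = 0.999817,  By = cos φ₂ sin Δλ = -0.001774
φₘ = atan2(sin φ₁ + sin φ₂, √((cos φ₁ + Bx)² + By²)) = 1.20639°
λₘ = λ₁ + atan2(By, cos φ₁ + Bx) = 127.65472°

127.655°E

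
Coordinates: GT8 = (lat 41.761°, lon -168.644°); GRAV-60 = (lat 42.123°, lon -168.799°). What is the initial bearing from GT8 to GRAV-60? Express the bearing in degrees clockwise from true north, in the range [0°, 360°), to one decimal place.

342.4°

Δλ = -0.1550°
y = sin Δλ · cos φ₂ = -0.002007
x = cos φ₁ sin φ₂ − sin φ₁ cos φ₂ cos Δλ = 0.006320
θ = atan2(y, x) = -17.6143° → 342.3857° (mod 360°)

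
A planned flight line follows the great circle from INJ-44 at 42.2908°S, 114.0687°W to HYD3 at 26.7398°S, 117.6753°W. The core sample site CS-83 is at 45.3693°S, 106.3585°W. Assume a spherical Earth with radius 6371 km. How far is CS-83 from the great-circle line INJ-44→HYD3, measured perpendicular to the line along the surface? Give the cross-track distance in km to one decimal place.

δ₁₃ = central angle INJ-44→CS-83 = 0.110885 rad  (haversine)
θ₁₃ = bearing INJ-44→CS-83 = 121.597°,  θ₁₂ = bearing INJ-44→HYD3 = 348.114°
dₓₜ = R·arcsin(sin δ₁₃ · sin(θ₁₃ − θ₁₂)) = 6371·arcsin(0.11066·sin(-226.517°)) = 512.088 km
|dₓₜ| = 512.088 km

512.1 km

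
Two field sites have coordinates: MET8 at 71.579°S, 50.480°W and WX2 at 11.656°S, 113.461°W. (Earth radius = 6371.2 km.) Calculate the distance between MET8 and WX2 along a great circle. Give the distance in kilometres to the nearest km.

Δφ = 59.9230°,  Δλ = -62.9810°
a = sin²(Δφ/2) + cos φ₁ cos φ₂ sin²(Δλ/2) = 0.333862
c = 2·arcsin(√a) = 1.232081 rad = 70.5930°
d = R·c = 6371.2 × 1.232081 = 7849.8 km

7850 km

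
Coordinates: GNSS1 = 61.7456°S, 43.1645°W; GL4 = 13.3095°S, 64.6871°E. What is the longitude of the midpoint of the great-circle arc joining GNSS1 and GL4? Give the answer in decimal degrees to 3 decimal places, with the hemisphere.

36.133°E

Bx = cos φ₂ cos Δλ = -0.298319,  By = cos φ₂ sin Δλ = 0.926288
φₘ = atan2(sin φ₁ + sin φ₂, √((cos φ₁ + Bx)² + By²)) = -49.68697°
λₘ = λ₁ + atan2(By, cos φ₁ + Bx) = 36.13284°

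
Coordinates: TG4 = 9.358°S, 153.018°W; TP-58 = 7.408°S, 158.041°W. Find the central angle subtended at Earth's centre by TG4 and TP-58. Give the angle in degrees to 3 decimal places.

5.338°

Δφ = 1.9500°,  Δλ = -5.0230°
a = sin²(Δφ/2) + cos φ₁ cos φ₂ sin²(Δλ/2) = 0.002168
c = 2·arcsin(√a) = 0.093165 rad = 5.3380°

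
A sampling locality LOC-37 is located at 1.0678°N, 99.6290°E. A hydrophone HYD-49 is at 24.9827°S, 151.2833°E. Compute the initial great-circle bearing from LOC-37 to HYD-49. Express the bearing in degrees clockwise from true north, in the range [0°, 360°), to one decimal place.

121.3°

Δλ = 51.6543°
y = sin Δλ · cos φ₂ = 0.710901
x = cos φ₁ sin φ₂ − sin φ₁ cos φ₂ cos Δλ = -0.432751
θ = atan2(y, x) = 121.3304° → 121.3304° (mod 360°)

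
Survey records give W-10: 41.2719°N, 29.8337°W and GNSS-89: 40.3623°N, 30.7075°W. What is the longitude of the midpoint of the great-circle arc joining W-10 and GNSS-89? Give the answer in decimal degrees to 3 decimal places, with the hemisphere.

30.274°W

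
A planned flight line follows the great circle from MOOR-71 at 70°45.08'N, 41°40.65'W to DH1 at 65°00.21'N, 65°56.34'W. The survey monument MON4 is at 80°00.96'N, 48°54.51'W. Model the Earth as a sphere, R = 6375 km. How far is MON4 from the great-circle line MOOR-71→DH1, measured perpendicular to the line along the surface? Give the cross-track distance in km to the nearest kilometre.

MOOR-71: φ = +70.75133°, λ = -41.67750°
DH1: φ = +65.00350°, λ = -65.93900°
MON4: φ = +80.01600°, λ = -48.90850°
δ₁₃ = central angle MOOR-71→MON4 = 0.164498 rad  (haversine)
θ₁₃ = bearing MOOR-71→MON4 = 352.342°,  θ₁₂ = bearing MOOR-71→DH1 = 249.501°
dₓₜ = R·arcsin(sin δ₁₃ · sin(θ₁₃ − θ₁₂)) = 6375·arcsin(0.16376·sin(102.841°)) = 1022.220 km
|dₓₜ| = 1022.220 km

1022 km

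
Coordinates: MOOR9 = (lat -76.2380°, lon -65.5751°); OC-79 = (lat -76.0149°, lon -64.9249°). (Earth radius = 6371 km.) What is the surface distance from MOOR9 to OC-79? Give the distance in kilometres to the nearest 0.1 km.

30.3 km

Δφ = 0.2231°,  Δλ = 0.6502°
a = sin²(Δφ/2) + cos φ₁ cos φ₂ sin²(Δλ/2) = 0.000006
c = 2·arcsin(√a) = 0.004750 rad = 0.2722°
d = R·c = 6371 × 0.004750 = 30.3 km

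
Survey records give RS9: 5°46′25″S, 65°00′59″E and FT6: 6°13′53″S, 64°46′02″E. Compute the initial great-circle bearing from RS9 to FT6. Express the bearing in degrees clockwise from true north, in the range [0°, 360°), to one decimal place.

208.4°

RS9: φ = -5.77361°, λ = +65.01639°
FT6: φ = -6.23139°, λ = +64.76722°
Δλ = -0.2492°
y = sin Δλ · cos φ₂ = -0.004323
x = cos φ₁ sin φ₂ − sin φ₁ cos φ₂ cos Δλ = -0.007991
θ = atan2(y, x) = -151.5857° → 208.4143° (mod 360°)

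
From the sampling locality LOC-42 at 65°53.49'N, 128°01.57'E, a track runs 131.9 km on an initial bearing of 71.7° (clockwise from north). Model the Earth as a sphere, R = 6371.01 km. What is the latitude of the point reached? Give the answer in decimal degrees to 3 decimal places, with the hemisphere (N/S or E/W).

66.239°N

LOC-42: φ = +65.89150°, λ = +128.02617°
δ = d/R = 131.9/6371.01 = 0.020703 rad
φ₂ = arcsin(sin φ₁ cos δ + cos φ₁ sin δ cos θ)
   = arcsin(0.91277·0.99979 + 0.40847·0.02070·0.31399) = 66.23885°
λ₂ = λ₁ + atan2(sin θ sin δ cos φ₁, cos δ − sin φ₁ sin φ₂) = 130.82217°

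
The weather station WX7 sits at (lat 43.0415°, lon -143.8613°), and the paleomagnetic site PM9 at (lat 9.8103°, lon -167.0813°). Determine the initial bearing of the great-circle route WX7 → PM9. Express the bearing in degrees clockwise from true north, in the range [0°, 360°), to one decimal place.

218.2°

Δλ = -23.2200°
y = sin Δλ · cos φ₂ = -0.388498
x = cos φ₁ sin φ₂ − sin φ₁ cos φ₂ cos Δλ = -0.493541
θ = atan2(y, x) = -141.7915° → 218.2085° (mod 360°)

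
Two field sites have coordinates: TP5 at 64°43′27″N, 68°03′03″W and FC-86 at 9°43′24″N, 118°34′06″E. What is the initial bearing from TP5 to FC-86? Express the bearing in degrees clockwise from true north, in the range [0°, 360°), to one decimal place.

TP5: φ = +64.72417°, λ = -68.05083°
FC-86: φ = +9.72333°, λ = +118.56833°
Δλ = -173.3808°
y = sin Δλ · cos φ₂ = -0.113614
x = cos φ₁ sin φ₂ − sin φ₁ cos φ₂ cos Δλ = 0.957444
θ = atan2(y, x) = -6.7673° → 353.2327° (mod 360°)

353.2°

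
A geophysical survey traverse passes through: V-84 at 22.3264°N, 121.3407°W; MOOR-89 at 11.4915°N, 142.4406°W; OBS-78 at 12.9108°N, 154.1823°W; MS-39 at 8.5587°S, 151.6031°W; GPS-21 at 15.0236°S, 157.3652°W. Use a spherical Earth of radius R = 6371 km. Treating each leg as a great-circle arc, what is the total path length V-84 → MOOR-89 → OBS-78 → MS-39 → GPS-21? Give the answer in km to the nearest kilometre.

7187 km

V-84→MOOR-89: c = 0.399138 rad, d = 2542.91 km
MOOR-89→OBS-78: c = 0.201807 rad, d = 1285.71 km
OBS-78→MS-39: c = 0.377372 rad, d = 2404.24 km
MS-39→GPS-21: c = 0.149703 rad, d = 953.76 km
Total = 2542.91 + 1285.71 + 2404.24 + 953.76 = 7186.61 km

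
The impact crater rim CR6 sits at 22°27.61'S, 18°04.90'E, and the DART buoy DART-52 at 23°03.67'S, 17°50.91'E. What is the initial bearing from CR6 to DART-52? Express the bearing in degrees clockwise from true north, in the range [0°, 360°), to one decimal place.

CR6: φ = -22.46017°, λ = +18.08167°
DART-52: φ = -23.06117°, λ = +17.84850°
Δλ = -0.2332°
y = sin Δλ · cos φ₂ = -0.003744
x = cos φ₁ sin φ₂ − sin φ₁ cos φ₂ cos Δλ = -0.010492
θ = atan2(y, x) = -160.3602° → 199.6398° (mod 360°)

199.6°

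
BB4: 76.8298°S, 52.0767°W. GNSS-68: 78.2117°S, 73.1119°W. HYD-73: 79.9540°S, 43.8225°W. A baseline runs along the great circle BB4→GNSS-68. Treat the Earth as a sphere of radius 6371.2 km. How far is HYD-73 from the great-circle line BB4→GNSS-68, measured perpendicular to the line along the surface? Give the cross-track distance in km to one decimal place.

392.1 km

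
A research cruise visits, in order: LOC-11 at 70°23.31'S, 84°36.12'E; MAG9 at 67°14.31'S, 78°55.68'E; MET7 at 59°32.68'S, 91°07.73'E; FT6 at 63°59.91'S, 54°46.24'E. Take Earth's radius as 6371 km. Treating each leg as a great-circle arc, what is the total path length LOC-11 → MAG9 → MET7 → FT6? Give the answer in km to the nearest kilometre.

LOC-11: φ = -70.38850°, λ = +84.60200°
MAG9: φ = -67.23850°, λ = +78.92800°
MET7: φ = -59.54467°, λ = +91.12883°
FT6: φ = -63.99850°, λ = +54.77067°
LOC-11→MAG9: c = 0.065542 rad, d = 417.57 km
MAG9→MET7: c = 0.164085 rad, d = 1045.39 km
MET7→FT6: c = 0.305415 rad, d = 1945.80 km
Total = 417.57 + 1045.39 + 1945.80 = 3408.76 km

3409 km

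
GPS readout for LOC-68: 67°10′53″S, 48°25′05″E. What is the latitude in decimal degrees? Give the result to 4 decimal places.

67.1814°S

67° + 10′/60 + 53″/3600 = 67 + 0.16667 + 0.01472 = 67.1814°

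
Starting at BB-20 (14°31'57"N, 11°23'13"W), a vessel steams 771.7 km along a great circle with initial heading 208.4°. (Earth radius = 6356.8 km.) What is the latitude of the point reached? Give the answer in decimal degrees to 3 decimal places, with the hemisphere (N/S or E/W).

8.393°N

BB-20: φ = +14.53250°, λ = -11.38694°
δ = d/R = 771.7/6356.8 = 0.121398 rad
φ₂ = arcsin(sin φ₁ cos δ + cos φ₁ sin δ cos θ)
   = arcsin(0.25093·0.99264 + 0.96801·0.12110·-0.87965) = 8.39319°
λ₂ = λ₁ + atan2(sin θ sin δ cos φ₁, cos δ − sin φ₁ sin φ₂) = -14.72468°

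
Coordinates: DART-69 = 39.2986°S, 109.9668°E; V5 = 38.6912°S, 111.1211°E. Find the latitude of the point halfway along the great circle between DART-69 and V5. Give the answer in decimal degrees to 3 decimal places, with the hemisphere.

38.996°S

Bx = cos φ₂ cos Δλ = 0.780368,  By = cos φ₂ sin Δλ = 0.015724
φₘ = atan2(sin φ₁ + sin φ₂, √((cos φ₁ + Bx)² + By²)) = -38.99632°
λₘ = λ₁ + atan2(By, cos φ₁ + Bx) = 110.54643°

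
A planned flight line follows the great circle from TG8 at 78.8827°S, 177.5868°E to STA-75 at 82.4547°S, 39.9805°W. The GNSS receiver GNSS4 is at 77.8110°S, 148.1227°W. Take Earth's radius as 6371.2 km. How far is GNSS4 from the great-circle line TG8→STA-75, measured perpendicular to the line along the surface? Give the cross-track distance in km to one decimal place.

703.5 km

δ₁₃ = central angle TG8→GNSS4 = 0.120496 rad  (haversine)
θ₁₃ = bearing TG8→GNSS4 = 98.277°,  θ₁₂ = bearing TG8→STA-75 = 164.731°
dₓₜ = R·arcsin(sin δ₁₃ · sin(θ₁₃ − θ₁₂)) = 6371.2·arcsin(0.12020·sin(-66.454°)) = -703.512 km
|dₓₜ| = 703.512 km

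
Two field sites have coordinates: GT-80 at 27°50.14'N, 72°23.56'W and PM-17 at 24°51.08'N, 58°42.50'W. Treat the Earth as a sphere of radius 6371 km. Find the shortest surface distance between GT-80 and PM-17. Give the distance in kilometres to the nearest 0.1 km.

GT-80: φ = +27.83567°, λ = -72.39267°
PM-17: φ = +24.85133°, λ = -58.70833°
Δφ = -2.9843°,  Δλ = 13.6843°
a = sin²(Δφ/2) + cos φ₁ cos φ₂ sin²(Δλ/2) = 0.012067
c = 2·arcsin(√a) = 0.220141 rad = 12.6132°
d = R·c = 6371 × 0.220141 = 1402.5 km

1402.5 km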